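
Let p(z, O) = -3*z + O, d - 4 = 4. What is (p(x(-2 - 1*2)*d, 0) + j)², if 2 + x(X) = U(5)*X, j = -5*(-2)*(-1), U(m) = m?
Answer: 268324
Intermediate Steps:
j = -10 (j = 10*(-1) = -10)
d = 8 (d = 4 + 4 = 8)
x(X) = -2 + 5*X
p(z, O) = O - 3*z
(p(x(-2 - 1*2)*d, 0) + j)² = ((0 - 3*(-2 + 5*(-2 - 1*2))*8) - 10)² = ((0 - 3*(-2 + 5*(-2 - 2))*8) - 10)² = ((0 - 3*(-2 + 5*(-4))*8) - 10)² = ((0 - 3*(-2 - 20)*8) - 10)² = ((0 - (-66)*8) - 10)² = ((0 - 3*(-176)) - 10)² = ((0 + 528) - 10)² = (528 - 10)² = 518² = 268324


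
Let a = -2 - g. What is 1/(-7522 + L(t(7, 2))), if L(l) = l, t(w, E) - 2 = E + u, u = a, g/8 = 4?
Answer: -1/7552 ≈ -0.00013242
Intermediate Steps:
g = 32 (g = 8*4 = 32)
a = -34 (a = -2 - 1*32 = -2 - 32 = -34)
u = -34
t(w, E) = -32 + E (t(w, E) = 2 + (E - 34) = 2 + (-34 + E) = -32 + E)
1/(-7522 + L(t(7, 2))) = 1/(-7522 + (-32 + 2)) = 1/(-7522 - 30) = 1/(-7552) = -1/7552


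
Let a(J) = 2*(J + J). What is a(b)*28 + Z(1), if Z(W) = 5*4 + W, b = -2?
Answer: -203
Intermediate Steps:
a(J) = 4*J (a(J) = 2*(2*J) = 4*J)
Z(W) = 20 + W
a(b)*28 + Z(1) = (4*(-2))*28 + (20 + 1) = -8*28 + 21 = -224 + 21 = -203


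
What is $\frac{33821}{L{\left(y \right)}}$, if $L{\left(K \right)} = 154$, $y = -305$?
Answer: $\frac{33821}{154} \approx 219.62$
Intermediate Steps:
$\frac{33821}{L{\left(y \right)}} = \frac{33821}{154}$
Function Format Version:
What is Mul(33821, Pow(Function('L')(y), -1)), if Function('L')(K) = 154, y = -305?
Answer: Rational(33821, 154) ≈ 219.62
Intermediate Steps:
Mul(33821, Pow(Function('L')(y), -1)) = Mul(33821, Pow(154, -1)) = Mul(33821, Rational(1, 154)) = Rational(33821, 154)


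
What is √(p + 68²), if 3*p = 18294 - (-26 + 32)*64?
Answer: √10594 ≈ 102.93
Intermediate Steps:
p = 5970 (p = (18294 - (-26 + 32)*64)/3 = (18294 - 6*64)/3 = (18294 - 1*384)/3 = (18294 - 384)/3 = (⅓)*17910 = 5970)
√(p + 68²) = √(5970 + 68²) = √(5970 + 4624) = √10594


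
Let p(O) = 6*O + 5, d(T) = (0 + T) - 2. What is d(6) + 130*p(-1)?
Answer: -126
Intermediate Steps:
d(T) = -2 + T (d(T) = T - 2 = -2 + T)
p(O) = 5 + 6*O
d(6) + 130*p(-1) = (-2 + 6) + 130*(5 + 6*(-1)) = 4 + 130*(5 - 6) = 4 + 130*(-1) = 4 - 130 = -126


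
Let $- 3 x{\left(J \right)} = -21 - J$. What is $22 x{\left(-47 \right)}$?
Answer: $- \frac{572}{3} \approx -190.67$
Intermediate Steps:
$x{\left(J \right)} = 7 + \frac{J}{3}$ ($x{\left(J \right)} = - \frac{-21 - J}{3} = 7 + \frac{J}{3}$)
$22 x{\left(-47 \right)} = 22 \left(7 + \frac{1}{3} \left(-47\right)\right) = 22 \left(7 - \frac{47}{3}\right) = 22 \left(- \frac{26}{3}\right) = - \frac{572}{3}$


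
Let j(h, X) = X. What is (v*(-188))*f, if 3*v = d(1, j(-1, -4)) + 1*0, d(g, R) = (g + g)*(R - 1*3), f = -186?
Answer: -163184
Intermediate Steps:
d(g, R) = 2*g*(-3 + R) (d(g, R) = (2*g)*(R - 3) = (2*g)*(-3 + R) = 2*g*(-3 + R))
v = -14/3 (v = (2*1*(-3 - 4) + 1*0)/3 = (2*1*(-7) + 0)/3 = (-14 + 0)/3 = (1/3)*(-14) = -14/3 ≈ -4.6667)
(v*(-188))*f = -14/3*(-188)*(-186) = (2632/3)*(-186) = -163184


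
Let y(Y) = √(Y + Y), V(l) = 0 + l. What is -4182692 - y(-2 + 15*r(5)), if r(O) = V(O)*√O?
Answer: -4182692 - √(-4 + 150*√5) ≈ -4.1827e+6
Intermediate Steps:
V(l) = l
r(O) = O^(3/2) (r(O) = O*√O = O^(3/2))
y(Y) = √2*√Y (y(Y) = √(2*Y) = √2*√Y)
-4182692 - y(-2 + 15*r(5)) = -4182692 - √2*√(-2 + 15*5^(3/2)) = -4182692 - √2*√(-2 + 15*(5*√5)) = -4182692 - √2*√(-2 + 75*√5)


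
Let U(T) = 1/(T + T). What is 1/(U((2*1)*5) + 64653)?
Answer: 20/1293061 ≈ 1.5467e-5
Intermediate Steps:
U(T) = 1/(2*T)
1/(U((2*1)*5) + 64653) = 1/(1/(2*(((2*1)*5))) + 64653) = 1/(1/(2*((2*5))) + 64653) = 1/((½)/10 + 64653) = 1/((½)*(⅒) + 64653) = 1/(1/20 + 64653) = 1/(1293061/20) = 20/1293061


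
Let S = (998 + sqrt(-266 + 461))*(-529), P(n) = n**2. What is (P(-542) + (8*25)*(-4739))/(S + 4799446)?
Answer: -2793717390144/18245691853021 - 345985044*sqrt(195)/18245691853021 ≈ -0.15338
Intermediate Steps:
S = -527942 - 529*sqrt(195) (S = (998 + sqrt(195))*(-529) = -527942 - 529*sqrt(195) ≈ -5.3533e+5)
(P(-542) + (8*25)*(-4739))/(S + 4799446) = ((-542)**2 + (8*25)*(-4739))/((-527942 - 529*sqrt(195)) + 4799446) = (293764 + 200*(-4739))/(4271504 - 529*sqrt(195)) = (293764 - 947800)/(4271504 - 529*sqrt(195)) = -654036/(4271504 - 529*sqrt(195))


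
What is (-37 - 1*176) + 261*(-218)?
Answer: -57111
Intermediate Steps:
(-37 - 1*176) + 261*(-218) = (-37 - 176) - 56898 = -213 - 56898 = -57111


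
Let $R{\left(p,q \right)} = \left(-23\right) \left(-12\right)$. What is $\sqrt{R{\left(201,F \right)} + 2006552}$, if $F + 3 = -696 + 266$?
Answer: $2 \sqrt{501707} \approx 1416.6$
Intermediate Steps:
$F = -433$ ($F = -3 + \left(-696 + 266\right) = -3 - 430 = -433$)
$R{\left(p,q \right)} = 276$
$\sqrt{R{\left(201,F \right)} + 2006552} = \sqrt{276 + 2006552} = \sqrt{2006828} = 2 \sqrt{501707}$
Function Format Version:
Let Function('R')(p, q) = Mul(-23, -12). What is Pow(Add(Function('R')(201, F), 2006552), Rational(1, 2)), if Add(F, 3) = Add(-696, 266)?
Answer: Mul(2, Pow(501707, Rational(1, 2))) ≈ 1416.6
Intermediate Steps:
F = -433 (F = Add(-3, Add(-696, 266)) = Add(-3, -430) = -433)
Function('R')(p, q) = 276
Pow(Add(Function('R')(201, F), 2006552), Rational(1, 2)) = Pow(Add(276, 2006552), Rational(1, 2)) = Pow(2006828, Rational(1, 2)) = Mul(2, Pow(501707, Rational(1, 2)))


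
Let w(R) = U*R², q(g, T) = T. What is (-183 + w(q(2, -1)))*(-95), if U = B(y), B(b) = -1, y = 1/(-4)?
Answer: 17480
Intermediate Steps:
y = -¼ ≈ -0.25000
U = -1
w(R) = -R²
(-183 + w(q(2, -1)))*(-95) = (-183 - 1*(-1)²)*(-95) = (-183 - 1*1)*(-95) = (-183 - 1)*(-95) = -184*(-95) = 17480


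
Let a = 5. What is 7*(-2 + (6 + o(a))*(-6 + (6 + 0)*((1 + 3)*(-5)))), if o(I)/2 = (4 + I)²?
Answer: -148190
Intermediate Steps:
o(I) = 2*(4 + I)²
7*(-2 + (6 + o(a))*(-6 + (6 + 0)*((1 + 3)*(-5)))) = 7*(-2 + (6 + 2*(4 + 5)²)*(-6 + (6 + 0)*((1 + 3)*(-5)))) = 7*(-2 + (6 + 2*9²)*(-6 + 6*(4*(-5)))) = 7*(-2 + (6 + 2*81)*(-6 + 6*(-20))) = 7*(-2 + (6 + 162)*(-6 - 120)) = 7*(-2 + 168*(-126)) = 7*(-2 - 21168) = 7*(-21170) = -148190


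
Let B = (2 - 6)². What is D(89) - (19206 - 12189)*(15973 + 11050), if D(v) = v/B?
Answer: -3033926167/16 ≈ -1.8962e+8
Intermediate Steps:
B = 16 (B = (-4)² = 16)
D(v) = v/16
D(89) - (19206 - 12189)*(15973 + 11050) = (1/16)*89 - (19206 - 12189)*(15973 + 11050) = 89/16 - 7017*27023 = 89/16 - 1*189620391 = 89/16 - 189620391 = -3033926167/16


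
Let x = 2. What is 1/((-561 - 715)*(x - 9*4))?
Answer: 1/43384 ≈ 2.3050e-5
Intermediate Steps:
1/((-561 - 715)*(x - 9*4)) = 1/((-561 - 715)*(2 - 9*4)) = 1/(-1276*(2 - 36)) = 1/(-1276*(-34)) = 1/43384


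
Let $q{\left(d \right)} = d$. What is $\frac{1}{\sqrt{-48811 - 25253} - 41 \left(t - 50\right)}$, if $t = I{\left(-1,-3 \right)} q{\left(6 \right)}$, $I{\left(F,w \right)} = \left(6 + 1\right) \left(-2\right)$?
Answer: $\frac{2747}{15129050} - \frac{i \sqrt{4629}}{7564525} \approx 0.00018157 - 8.9942 \cdot 10^{-6} i$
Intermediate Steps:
$I{\left(F,w \right)} = -14$ ($I{\left(F,w \right)} = 7 \left(-2\right) = -14$)
$t = -84$ ($t = \left(-14\right) 6 = -84$)
$\frac{1}{\sqrt{-48811 - 25253} - 41 \left(t - 50\right)} = \frac{1}{\sqrt{-48811 - 25253} - 41 \left(-84 - 50\right)} = \frac{1}{\sqrt{-74064} - -5494} = \frac{1}{4 i \sqrt{4629} + 5494} = \frac{1}{5494 + 4 i \sqrt{4629}}$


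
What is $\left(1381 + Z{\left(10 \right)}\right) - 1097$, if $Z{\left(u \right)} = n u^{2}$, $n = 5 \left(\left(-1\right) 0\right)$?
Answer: $284$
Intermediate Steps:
$n = 0$ ($n = 5 \cdot 0 = 0$)
$Z{\left(u \right)} = 0$ ($Z{\left(u \right)} = 0 u^{2} = 0$)
$\left(1381 + Z{\left(10 \right)}\right) - 1097 = \left(1381 + 0\right) - 1097 = 1381 - 1097 = 284$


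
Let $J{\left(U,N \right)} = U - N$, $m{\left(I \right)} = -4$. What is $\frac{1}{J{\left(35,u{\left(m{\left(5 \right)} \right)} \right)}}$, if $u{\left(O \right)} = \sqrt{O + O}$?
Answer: $\frac{35}{1233} + \frac{2 i \sqrt{2}}{1233} \approx 0.028386 + 0.0022939 i$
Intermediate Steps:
$u{\left(O \right)} = \sqrt{2} \sqrt{O}$ ($u{\left(O \right)} = \sqrt{2 O} = \sqrt{2} \sqrt{O}$)
$\frac{1}{J{\left(35,u{\left(m{\left(5 \right)} \right)} \right)}} = \frac{1}{35 - \sqrt{2} \sqrt{-4}} = \frac{1}{35 - \sqrt{2} \cdot 2 i} = \frac{1}{35 - 2 i \sqrt{2}}$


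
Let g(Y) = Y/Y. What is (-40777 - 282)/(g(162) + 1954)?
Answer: -41059/1955 ≈ -21.002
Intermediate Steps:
g(Y) = 1
(-40777 - 282)/(g(162) + 1954) = (-40777 - 282)/(1 + 1954) = -41059/1955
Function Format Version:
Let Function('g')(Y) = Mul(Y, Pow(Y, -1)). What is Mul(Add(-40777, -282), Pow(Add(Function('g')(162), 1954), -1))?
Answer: Rational(-41059, 1955) ≈ -21.002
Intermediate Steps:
Function('g')(Y) = 1
Mul(Add(-40777, -282), Pow(Add(Function('g')(162), 1954), -1)) = Mul(Add(-40777, -282), Pow(Add(1, 1954), -1)) = Mul(-41059, Pow(1955, -1)) = Mul(-41059, Rational(1, 1955)) = Rational(-41059, 1955)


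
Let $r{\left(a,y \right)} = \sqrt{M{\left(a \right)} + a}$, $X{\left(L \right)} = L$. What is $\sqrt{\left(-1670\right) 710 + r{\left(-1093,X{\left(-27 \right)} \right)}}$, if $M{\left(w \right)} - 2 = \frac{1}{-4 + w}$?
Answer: $\frac{\sqrt{-1426882051300 + 2194 i \sqrt{328230079}}}{1097} \approx 0.015167 + 1088.9 i$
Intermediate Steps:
$M{\left(w \right)} = 2 + \frac{1}{-4 + w}$
$r{\left(a,y \right)} = \sqrt{a + \frac{-7 + 2 a}{-4 + a}}$ ($r{\left(a,y \right)} = \sqrt{\frac{-7 + 2 a}{-4 + a} + a} = \sqrt{a + \frac{-7 + 2 a}{-4 + a}}$)
$\sqrt{\left(-1670\right) 710 + r{\left(-1093,X{\left(-27 \right)} \right)}} = \sqrt{\left(-1670\right) 710 + \sqrt{\frac{-7 + \left(-1093\right)^{2} - -2186}{-4 - 1093}}} = \sqrt{-1185700 + \sqrt{\frac{-7 + 1194649 + 2186}{-1097}}} = \sqrt{-1185700 + \sqrt{\left(- \frac{1}{1097}\right) 1196828}} = \sqrt{-1185700 + \sqrt{- \frac{1196828}{1097}}} = \sqrt{-1185700 + \frac{2 i \sqrt{328230079}}{1097}}$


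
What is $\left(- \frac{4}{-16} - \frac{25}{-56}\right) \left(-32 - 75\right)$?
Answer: $- \frac{4173}{56} \approx -74.518$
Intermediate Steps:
$\left(- \frac{4}{-16} - \frac{25}{-56}\right) \left(-32 - 75\right) = \left(\left(-4\right) \left(- \frac{1}{16}\right) - - \frac{25}{56}\right) \left(-107\right) = \left(\frac{1}{4} + \frac{25}{56}\right) \left(-107\right) = \frac{39}{56} \left(-107\right) = - \frac{4173}{56}$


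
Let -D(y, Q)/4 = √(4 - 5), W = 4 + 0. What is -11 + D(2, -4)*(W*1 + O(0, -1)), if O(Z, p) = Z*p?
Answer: -11 - 16*I ≈ -11.0 - 16.0*I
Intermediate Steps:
W = 4
D(y, Q) = -4*I (D(y, Q) = -4*√(4 - 5) = -4*I)
-11 + D(2, -4)*(W*1 + O(0, -1)) = -11 + (-4*I)*(4*1 + 0*(-1)) = -11 + (-4*I)*(4 + 0) = -11 - 4*I*4 = -11 - 16*I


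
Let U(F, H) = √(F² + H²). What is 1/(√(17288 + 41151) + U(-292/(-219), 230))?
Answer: 3/(2*√119029 + 3*√58439) ≈ 0.0021198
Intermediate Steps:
1/(√(17288 + 41151) + U(-292/(-219), 230)) = 1/(√(17288 + 41151) + √((-292/(-219))² + 230²)) = 1/(√58439 + √((-292*(-1/219))² + 52900)) = 1/(√58439 + √((4/3)² + 52900)) = 1/(√58439 + √(16/9 + 52900)) = 1/(√58439 + √(476116/9)) = 1/(√58439 + 2*√119029/3)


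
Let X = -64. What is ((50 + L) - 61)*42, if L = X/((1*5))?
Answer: -4998/5 ≈ -999.60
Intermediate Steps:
L = -64/5 (L = -64/(1*5) = -64/5 ≈ -12.800)
((50 + L) - 61)*42 = ((50 - 64/5) - 61)*42 = (186/5 - 61)*42 = -119/5*42 = -4998/5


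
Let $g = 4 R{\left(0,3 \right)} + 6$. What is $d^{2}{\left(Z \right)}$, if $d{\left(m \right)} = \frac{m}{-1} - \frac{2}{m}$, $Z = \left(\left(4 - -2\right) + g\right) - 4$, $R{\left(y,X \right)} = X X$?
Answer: $\frac{938961}{484} \approx 1940.0$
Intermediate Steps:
$R{\left(y,X \right)} = X^{2}$
$g = 42$ ($g = 4 \cdot 3^{2} + 6 = 4 \cdot 9 + 6 = 36 + 6 = 42$)
$Z = 44$ ($Z = \left(\left(4 - -2\right) + 42\right) - 4 = \left(\left(4 + 2\right) + 42\right) - 4 = \left(6 + 42\right) - 4 = 48 - 4 = 44$)
$d{\left(m \right)} = - m - \frac{2}{m}$ ($d{\left(m \right)} = m \left(-1\right) - \frac{2}{m} = - m - \frac{2}{m}$)
$d^{2}{\left(Z \right)} = \left(\left(-1\right) 44 - \frac{2}{44}\right)^{2} = \left(-44 - \frac{1}{22}\right)^{2} = \left(- \frac{969}{22}\right)^{2} = \frac{938961}{484}$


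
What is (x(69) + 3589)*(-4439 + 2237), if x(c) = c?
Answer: -8054916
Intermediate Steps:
(x(69) + 3589)*(-4439 + 2237) = (69 + 3589)*(-4439 + 2237) = 3658*(-2202) = -8054916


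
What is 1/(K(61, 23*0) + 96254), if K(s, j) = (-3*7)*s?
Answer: 1/94973 ≈ 1.0529e-5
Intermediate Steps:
K(s, j) = -21*s
1/(K(61, 23*0) + 96254) = 1/(-21*61 + 96254) = 1/(-1281 + 96254) = 1/94973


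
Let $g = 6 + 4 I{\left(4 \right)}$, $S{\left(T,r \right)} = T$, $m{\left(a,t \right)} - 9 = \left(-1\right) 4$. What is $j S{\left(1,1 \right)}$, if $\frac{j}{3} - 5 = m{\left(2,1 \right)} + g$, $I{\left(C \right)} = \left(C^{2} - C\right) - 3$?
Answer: $156$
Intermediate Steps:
$m{\left(a,t \right)} = 5$ ($m{\left(a,t \right)} = 9 - 4 = 5$)
$I{\left(C \right)} = -3 + C^{2} - C$
$g = 42$ ($g = 6 + 4 \left(-3 + 4^{2} - 4\right) = 6 + 4 \left(-3 + 16 - 4\right) = 6 + 4 \cdot 9 = 6 + 36 = 42$)
$j = 156$ ($j = 15 + 3 \left(5 + 42\right) = 15 + 3 \cdot 47 = 15 + 141 = 156$)
$j S{\left(1,1 \right)} = 156 \cdot 1 = 156$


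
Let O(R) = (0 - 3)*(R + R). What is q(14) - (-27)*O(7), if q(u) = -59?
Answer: -1193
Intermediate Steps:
O(R) = -6*R
q(14) - (-27)*O(7) = -59 - (-27)*(-6*7) = -59 - (-27)*(-42) = -59 - 1*1134 = -59 - 1134 = -1193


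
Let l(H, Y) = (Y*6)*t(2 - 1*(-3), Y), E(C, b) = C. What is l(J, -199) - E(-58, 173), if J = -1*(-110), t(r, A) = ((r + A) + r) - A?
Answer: -11882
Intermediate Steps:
t(r, A) = 2*r (t(r, A) = ((A + r) + r) - A = (A + 2*r) - A = 2*r)
J = 110
l(H, Y) = 60*Y (l(H, Y) = (Y*6)*(2*(2 - 1*(-3))) = (6*Y)*(2*(2 + 3)) = (6*Y)*(2*5) = (6*Y)*10 = 60*Y)
l(J, -199) - E(-58, 173) = 60*(-199) - 1*(-58) = -11940 + 58 = -11882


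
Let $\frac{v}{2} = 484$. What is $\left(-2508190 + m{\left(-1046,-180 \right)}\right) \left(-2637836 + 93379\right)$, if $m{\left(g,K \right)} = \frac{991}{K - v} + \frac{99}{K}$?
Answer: $\frac{9158148760219846}{1435} \approx 6.382 \cdot 10^{12}$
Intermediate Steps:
$v = 968$ ($v = 2 \cdot 484 = 968$)
$m{\left(g,K \right)} = \frac{99}{K} + \frac{991}{-968 + K}$ ($m{\left(g,K \right)} = \frac{991}{K - 968} + \frac{99}{K} = \frac{991}{-968 + K} + \frac{99}{K} = \frac{99}{K} + \frac{991}{-968 + K}$)
$\left(-2508190 + m{\left(-1046,-180 \right)}\right) \left(-2637836 + 93379\right) = \left(-2508190 + \frac{2 \left(-47916 + 545 \left(-180\right)\right)}{\left(-180\right) \left(-968 - 180\right)}\right) \left(-2637836 + 93379\right) = \left(-2508190 + 2 \left(- \frac{1}{180}\right) \frac{1}{-1148} \left(-47916 - 98100\right)\right) \left(-2544457\right) = \left(-2508190 + 2 \left(- \frac{1}{180}\right) \left(- \frac{1}{1148}\right) \left(-146016\right)\right) \left(-2544457\right) = \left(-2508190 - \frac{2028}{1435}\right) \left(-2544457\right) = \left(- \frac{3599254678}{1435}\right) \left(-2544457\right) = \frac{9158148760219846}{1435}$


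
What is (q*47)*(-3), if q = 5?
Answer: -705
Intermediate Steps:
(q*47)*(-3) = (5*47)*(-3) = 235*(-3) = -705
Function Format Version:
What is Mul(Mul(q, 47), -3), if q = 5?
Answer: -705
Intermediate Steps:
Mul(Mul(q, 47), -3) = Mul(Mul(5, 47), -3) = Mul(235, -3) = -705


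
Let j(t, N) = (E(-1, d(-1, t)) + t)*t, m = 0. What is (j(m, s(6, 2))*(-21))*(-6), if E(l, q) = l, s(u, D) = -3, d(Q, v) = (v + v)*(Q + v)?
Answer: 0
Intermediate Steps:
d(Q, v) = 2*v*(Q + v) (d(Q, v) = (2*v)*(Q + v) = 2*v*(Q + v))
j(t, N) = t*(-1 + t) (j(t, N) = (-1 + t)*t = t*(-1 + t))
(j(m, s(6, 2))*(-21))*(-6) = ((0*(-1 + 0))*(-21))*(-6) = ((0*(-1))*(-21))*(-6) = (0*(-21))*(-6) = 0*(-6) = 0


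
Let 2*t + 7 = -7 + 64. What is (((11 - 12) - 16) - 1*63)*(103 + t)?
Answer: -10240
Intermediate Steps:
t = 25 (t = -7/2 + (-7 + 64)/2 = -7/2 + (½)*57 = -7/2 + 57/2 = 25)
(((11 - 12) - 16) - 1*63)*(103 + t) = (((11 - 12) - 16) - 1*63)*(103 + 25) = ((-1 - 16) - 63)*128 = (-17 - 63)*128 = -80*128 = -10240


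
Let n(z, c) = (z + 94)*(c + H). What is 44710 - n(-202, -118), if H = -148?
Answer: 15982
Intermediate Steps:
n(z, c) = (-148 + c)*(94 + z) (n(z, c) = (z + 94)*(c - 148) = (94 + z)*(-148 + c) = (-148 + c)*(94 + z))
44710 - n(-202, -118) = 44710 - (-13912 - 148*(-202) + 94*(-118) - 118*(-202)) = 44710 - (-13912 + 29896 - 11092 + 23836) = 44710 - 1*28728 = 44710 - 28728 = 15982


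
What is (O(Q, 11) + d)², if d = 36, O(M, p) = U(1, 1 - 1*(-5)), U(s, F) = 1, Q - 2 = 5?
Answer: 1369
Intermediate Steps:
Q = 7 (Q = 2 + 5 = 7)
O(M, p) = 1
(O(Q, 11) + d)² = (1 + 36)² = 37² = 1369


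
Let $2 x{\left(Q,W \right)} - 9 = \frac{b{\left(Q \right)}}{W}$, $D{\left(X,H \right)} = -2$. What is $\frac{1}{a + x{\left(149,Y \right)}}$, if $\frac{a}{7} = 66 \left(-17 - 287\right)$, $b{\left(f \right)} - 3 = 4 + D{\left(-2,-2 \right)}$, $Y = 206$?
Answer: $- \frac{412}{57862717} \approx -7.1203 \cdot 10^{-6}$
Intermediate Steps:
$b{\left(f \right)} = 5$ ($b{\left(f \right)} = 3 + \left(4 - 2\right) = 3 + 2 = 5$)
$x{\left(Q,W \right)} = \frac{9}{2} + \frac{5}{2 W}$ ($x{\left(Q,W \right)} = \frac{9}{2} + \frac{5 \frac{1}{W}}{2} = \frac{9}{2} + \frac{5}{2 W}$)
$a = -140448$ ($a = 7 \cdot 66 \left(-17 - 287\right) = 7 \cdot 66 \left(-304\right) = 7 \left(-20064\right) = -140448$)
$\frac{1}{a + x{\left(149,Y \right)}} = \frac{1}{-140448 + \frac{5 + 9 \cdot 206}{2 \cdot 206}} = \frac{1}{-140448 + \frac{1}{2} \cdot \frac{1}{206} \left(5 + 1854\right)} = \frac{1}{-140448 + \frac{1}{2} \cdot \frac{1}{206} \cdot 1859} = \frac{1}{-140448 + \frac{1859}{412}} = \frac{1}{- \frac{57862717}{412}} = - \frac{412}{57862717}$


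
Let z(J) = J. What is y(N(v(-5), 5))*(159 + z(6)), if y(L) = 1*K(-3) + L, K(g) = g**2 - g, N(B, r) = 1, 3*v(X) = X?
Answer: 2145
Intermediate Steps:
v(X) = X/3
y(L) = 12 + L (y(L) = 1*(-3*(-1 - 3)) + L = 1*(-3*(-4)) + L = 1*12 + L = 12 + L)
y(N(v(-5), 5))*(159 + z(6)) = (12 + 1)*(159 + 6) = 13*165 = 2145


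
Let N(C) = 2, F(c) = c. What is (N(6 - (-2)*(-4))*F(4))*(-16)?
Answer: -128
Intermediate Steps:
(N(6 - (-2)*(-4))*F(4))*(-16) = (2*4)*(-16) = 8*(-16) = -128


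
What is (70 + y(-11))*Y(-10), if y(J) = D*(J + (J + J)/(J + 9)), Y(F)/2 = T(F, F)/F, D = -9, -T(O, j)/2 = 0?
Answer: 0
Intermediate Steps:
T(O, j) = 0 (T(O, j) = -2*0 = 0)
Y(F) = 0 (Y(F) = 2*(0/F) = 2*0 = 0)
y(J) = -9*J - 18*J/(9 + J) (y(J) = -9*(J + (J + J)/(J + 9)) = -9*(J + (2*J)/(9 + J)) = -9*(J + 2*J/(9 + J)) = -9*J - 18*J/(9 + J))
(70 + y(-11))*Y(-10) = (70 - 9*(-11)*(11 - 11)/(9 - 11))*0 = (70 - 9*(-11)*0/(-2))*0 = (70 - 9*(-11)*(-½)*0)*0 = (70 + 0)*0 = 70*0 = 0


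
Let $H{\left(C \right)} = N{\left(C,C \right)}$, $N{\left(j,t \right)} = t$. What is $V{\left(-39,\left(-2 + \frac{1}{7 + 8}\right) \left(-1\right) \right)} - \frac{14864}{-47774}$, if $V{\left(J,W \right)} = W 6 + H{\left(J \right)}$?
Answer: $- \frac{3235359}{119435} \approx -27.089$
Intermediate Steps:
$H{\left(C \right)} = C$
$V{\left(J,W \right)} = J + 6 W$ ($V{\left(J,W \right)} = W 6 + J = 6 W + J = J + 6 W$)
$V{\left(-39,\left(-2 + \frac{1}{7 + 8}\right) \left(-1\right) \right)} - \frac{14864}{-47774} = \left(-39 + 6 \left(-2 + \frac{1}{7 + 8}\right) \left(-1\right)\right) - \frac{14864}{-47774} = \left(-39 + 6 \left(-2 + \frac{1}{15}\right) \left(-1\right)\right) - 14864 \left(- \frac{1}{47774}\right) = \left(-39 + 6 \left(-2 + \frac{1}{15}\right) \left(-1\right)\right) - - \frac{7432}{23887} = \left(-39 + 6 \left(\left(- \frac{29}{15}\right) \left(-1\right)\right)\right) + \frac{7432}{23887} = \left(-39 + 6 \cdot \frac{29}{15}\right) + \frac{7432}{23887} = \left(-39 + \frac{58}{5}\right) + \frac{7432}{23887} = - \frac{137}{5} + \frac{7432}{23887} = - \frac{3235359}{119435}$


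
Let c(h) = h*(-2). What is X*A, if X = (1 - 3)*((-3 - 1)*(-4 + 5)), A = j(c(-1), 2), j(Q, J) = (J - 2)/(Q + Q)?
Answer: 0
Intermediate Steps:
c(h) = -2*h
j(Q, J) = (-2 + J)/(2*Q) (j(Q, J) = (-2 + J)/((2*Q)) = (-2 + J)*(1/(2*Q)) = (-2 + J)/(2*Q))
A = 0 (A = (-2 + 2)/(2*((-2*(-1)))) = (½)*0/2 = (½)*(½)*0 = 0)
X = 8 (X = -(-8) = -2*(-4) = 8)
X*A = 8*0 = 0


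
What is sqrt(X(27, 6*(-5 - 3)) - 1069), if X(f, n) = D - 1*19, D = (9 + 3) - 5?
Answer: I*sqrt(1081) ≈ 32.879*I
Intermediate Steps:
D = 7 (D = 12 - 5 = 7)
X(f, n) = -12 (X(f, n) = 7 - 1*19 = 7 - 19 = -12)
sqrt(X(27, 6*(-5 - 3)) - 1069) = sqrt(-12 - 1069) = sqrt(-1081) = I*sqrt(1081)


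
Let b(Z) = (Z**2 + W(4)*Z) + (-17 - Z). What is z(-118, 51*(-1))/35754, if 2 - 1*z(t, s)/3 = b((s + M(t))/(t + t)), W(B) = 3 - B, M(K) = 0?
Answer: 1079695/663784928 ≈ 0.0016266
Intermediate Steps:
b(Z) = -17 + Z**2 - 2*Z (b(Z) = (Z**2 + (3 - 1*4)*Z) + (-17 - Z) = (Z**2 + (3 - 4)*Z) + (-17 - Z) = (Z**2 - Z) + (-17 - Z) = -17 + Z**2 - 2*Z)
z(t, s) = 57 + 3*s/t - 3*s**2/(4*t**2) (z(t, s) = 6 - 3*(-17 + ((s + 0)/(t + t))**2 - 2*(s + 0)/(t + t)) = 6 - 3*(-17 + (s/((2*t)))**2 - 2*s/(2*t)) = 6 - 3*(-17 + (s*(1/(2*t)))**2 - 2*s*1/(2*t)) = 6 - 3*(-17 + (s/(2*t))**2 - s/t) = 6 - 3*(-17 + s**2/(4*t**2) - s/t) = 6 - 3*(-17 - s/t + s**2/(4*t**2)) = 6 + (51 + 3*s/t - 3*s**2/(4*t**2)) = 57 + 3*s/t - 3*s**2/(4*t**2))
z(-118, 51*(-1))/35754 = (57 + 3*(51*(-1))/(-118) - 3/4*(51*(-1))**2/(-118)**2)/35754 = (57 + 3*(-51)*(-1/118) - 3/4*(-51)**2*1/13924)*(1/35754) = (57 + 153/118 - 3/4*2601*1/13924)*(1/35754) = (57 + 153/118 - 7803/55696)*(1/35754) = (3239085/55696)*(1/35754) = 1079695/663784928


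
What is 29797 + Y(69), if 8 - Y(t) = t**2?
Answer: 25044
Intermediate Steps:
Y(t) = 8 - t**2
29797 + Y(69) = 29797 + (8 - 1*69**2) = 29797 + (8 - 1*4761) = 29797 + (8 - 4761) = 29797 - 4753 = 25044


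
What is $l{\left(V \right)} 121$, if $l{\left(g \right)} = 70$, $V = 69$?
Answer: $8470$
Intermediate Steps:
$l{\left(V \right)} 121 = 70 \cdot 121 = 8470$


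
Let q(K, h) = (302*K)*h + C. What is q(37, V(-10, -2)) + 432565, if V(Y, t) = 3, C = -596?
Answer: 465491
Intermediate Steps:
q(K, h) = -596 + 302*K*h (q(K, h) = (302*K)*h - 596 = 302*K*h - 596 = -596 + 302*K*h)
q(37, V(-10, -2)) + 432565 = (-596 + 302*37*3) + 432565 = (-596 + 33522) + 432565 = 32926 + 432565 = 465491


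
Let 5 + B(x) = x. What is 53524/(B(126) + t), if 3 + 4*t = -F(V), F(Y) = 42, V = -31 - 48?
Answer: 214096/439 ≈ 487.69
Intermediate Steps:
V = -79
B(x) = -5 + x
t = -45/4 (t = -¾ + (-1*42)/4 = -¾ + (¼)*(-42) = -¾ - 21/2 = -45/4 ≈ -11.250)
53524/(B(126) + t) = 53524/((-5 + 126) - 45/4) = 53524/(121 - 45/4) = 53524/(439/4) = 53524*(4/439) = 214096/439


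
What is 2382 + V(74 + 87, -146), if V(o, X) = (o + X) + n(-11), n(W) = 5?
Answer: 2402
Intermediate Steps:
V(o, X) = 5 + X + o (V(o, X) = (o + X) + 5 = (X + o) + 5 = 5 + X + o)
2382 + V(74 + 87, -146) = 2382 + (5 - 146 + (74 + 87)) = 2382 + (5 - 146 + 161) = 2382 + 20 = 2402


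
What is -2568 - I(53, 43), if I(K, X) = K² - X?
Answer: -5334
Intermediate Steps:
-2568 - I(53, 43) = -2568 - (53² - 1*43) = -2568 - (2809 - 43) = -2568 - 1*2766 = -2568 - 2766 = -5334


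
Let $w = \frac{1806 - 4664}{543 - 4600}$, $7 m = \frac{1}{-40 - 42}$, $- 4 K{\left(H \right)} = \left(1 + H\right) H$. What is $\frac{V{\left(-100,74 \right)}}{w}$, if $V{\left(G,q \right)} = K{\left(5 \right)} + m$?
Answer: $- \frac{8734721}{820246} \approx -10.649$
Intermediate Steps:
$K{\left(H \right)} = - \frac{H \left(1 + H\right)}{4}$ ($K{\left(H \right)} = - \frac{\left(1 + H\right) H}{4} = - \frac{H \left(1 + H\right)}{4}$)
$m = - \frac{1}{574}$ ($m = \frac{1}{7 \left(-40 - 42\right)} = \frac{1}{7 \left(-82\right)} = \frac{1}{7} \left(- \frac{1}{82}\right) = - \frac{1}{574} \approx -0.0017422$)
$V{\left(G,q \right)} = - \frac{2153}{287}$ ($V{\left(G,q \right)} = \left(- \frac{1}{4}\right) 5 \left(1 + 5\right) - \frac{1}{574} = \left(- \frac{1}{4}\right) 5 \cdot 6 - \frac{1}{574} = - \frac{15}{2} - \frac{1}{574} = - \frac{2153}{287}$)
$w = \frac{2858}{4057}$ ($w = - \frac{2858}{-4057} = \left(-2858\right) \left(- \frac{1}{4057}\right) = \frac{2858}{4057} \approx 0.70446$)
$\frac{V{\left(-100,74 \right)}}{w} = - \frac{2153}{287 \cdot \frac{2858}{4057}} = \left(- \frac{2153}{287}\right) \frac{4057}{2858} = - \frac{8734721}{820246}$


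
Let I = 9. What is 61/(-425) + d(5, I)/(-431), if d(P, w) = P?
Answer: -28416/183175 ≈ -0.15513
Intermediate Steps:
61/(-425) + d(5, I)/(-431) = 61/(-425) + 5/(-431) = 61*(-1/425) + 5*(-1/431) = -61/425 - 5/431 = -28416/183175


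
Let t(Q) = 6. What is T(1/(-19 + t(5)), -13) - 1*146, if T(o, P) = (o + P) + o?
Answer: -2069/13 ≈ -159.15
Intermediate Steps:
T(o, P) = P + 2*o (T(o, P) = (P + o) + o = P + 2*o)
T(1/(-19 + t(5)), -13) - 1*146 = (-13 + 2/(-19 + 6)) - 1*146 = (-13 + 2/(-13)) - 146 = (-13 + 2*(-1/13)) - 146 = (-13 - 2/13) - 146 = -171/13 - 146 = -2069/13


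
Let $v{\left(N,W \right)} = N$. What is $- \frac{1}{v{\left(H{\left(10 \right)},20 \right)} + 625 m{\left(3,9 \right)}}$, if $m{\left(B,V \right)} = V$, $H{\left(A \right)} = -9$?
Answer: $- \frac{1}{5616} \approx -0.00017806$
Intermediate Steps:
$- \frac{1}{v{\left(H{\left(10 \right)},20 \right)} + 625 m{\left(3,9 \right)}} = - \frac{1}{-9 + 625 \cdot 9} = - \frac{1}{-9 + 5625} = - \frac{1}{5616}$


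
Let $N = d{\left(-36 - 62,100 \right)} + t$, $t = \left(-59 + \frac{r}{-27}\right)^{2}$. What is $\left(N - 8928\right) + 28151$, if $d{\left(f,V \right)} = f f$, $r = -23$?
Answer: $\frac{23479783}{729} \approx 32208.0$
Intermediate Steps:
$d{\left(f,V \right)} = f^{2}$
$t = \frac{2464900}{729}$ ($t = \left(-59 - \frac{23}{-27}\right)^{2} = \left(-59 - - \frac{23}{27}\right)^{2} = \left(-59 + \frac{23}{27}\right)^{2} = \left(- \frac{1570}{27}\right)^{2} = \frac{2464900}{729} \approx 3381.2$)
$N = \frac{9466216}{729}$ ($N = \left(-36 - 62\right)^{2} + \frac{2464900}{729} = \left(-98\right)^{2} + \frac{2464900}{729} = 9604 + \frac{2464900}{729} = \frac{9466216}{729} \approx 12985.0$)
$\left(N - 8928\right) + 28151 = \left(\frac{9466216}{729} - 8928\right) + 28151 = \frac{2957704}{729} + 28151 = \frac{23479783}{729}$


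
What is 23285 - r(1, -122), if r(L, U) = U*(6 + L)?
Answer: 24139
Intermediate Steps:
23285 - r(1, -122) = 23285 - (-122)*(6 + 1) = 23285 - (-122)*7 = 23285 - 1*(-854) = 23285 + 854 = 24139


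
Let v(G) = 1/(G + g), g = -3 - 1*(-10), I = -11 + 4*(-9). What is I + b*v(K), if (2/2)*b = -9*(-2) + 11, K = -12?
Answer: -264/5 ≈ -52.800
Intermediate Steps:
I = -47 (I = -11 - 36 = -47)
g = 7 (g = -3 + 10 = 7)
b = 29 (b = -9*(-2) + 11 = 18 + 11 = 29)
v(G) = 1/(7 + G) (v(G) = 1/(G + 7) = 1/(7 + G))
I + b*v(K) = -47 + 29/(7 - 12) = -47 + 29/(-5) = -47 + 29*(-⅕) = -47 - 29/5 = -264/5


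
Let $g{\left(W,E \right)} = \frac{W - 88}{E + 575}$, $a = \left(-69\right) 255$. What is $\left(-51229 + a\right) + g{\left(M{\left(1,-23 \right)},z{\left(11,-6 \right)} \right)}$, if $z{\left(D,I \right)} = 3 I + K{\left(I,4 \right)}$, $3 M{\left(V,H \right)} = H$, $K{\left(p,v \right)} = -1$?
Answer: $- \frac{114798719}{1668} \approx -68824.0$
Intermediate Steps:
$M{\left(V,H \right)} = \frac{H}{3}$
$a = -17595$
$z{\left(D,I \right)} = -1 + 3 I$ ($z{\left(D,I \right)} = 3 I - 1 = -1 + 3 I$)
$g{\left(W,E \right)} = \frac{-88 + W}{575 + E}$
$\left(-51229 + a\right) + g{\left(M{\left(1,-23 \right)},z{\left(11,-6 \right)} \right)} = \left(-51229 - 17595\right) + \frac{-88 + \frac{1}{3} \left(-23\right)}{575 + \left(-1 + 3 \left(-6\right)\right)} = -68824 + \frac{-88 - \frac{23}{3}}{575 - 19} = -68824 + \frac{1}{575 - 19} \left(- \frac{287}{3}\right) = -68824 + \frac{1}{556} \left(- \frac{287}{3}\right) = -68824 - \frac{287}{1668} = - \frac{114798719}{1668}$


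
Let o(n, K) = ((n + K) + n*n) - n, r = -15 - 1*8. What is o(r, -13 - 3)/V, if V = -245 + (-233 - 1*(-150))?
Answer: -513/328 ≈ -1.5640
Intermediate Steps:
r = -23 (r = -15 - 8 = -23)
V = -328 (V = -245 + (-233 + 150) = -245 - 83 = -328)
o(n, K) = K + n² (o(n, K) = ((K + n) + n²) - n = (K + n + n²) - n = K + n²)
o(r, -13 - 3)/V = ((-13 - 3) + (-23)²)/(-328) = (-16 + 529)*(-1/328) = 513*(-1/328) = -513/328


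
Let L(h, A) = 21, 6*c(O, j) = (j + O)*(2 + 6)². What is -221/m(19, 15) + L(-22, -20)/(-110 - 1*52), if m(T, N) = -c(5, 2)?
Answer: 17117/6048 ≈ 2.8302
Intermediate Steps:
c(O, j) = 32*O/3 + 32*j/3 (c(O, j) = ((j + O)*(2 + 6)²)/6 = ((O + j)*8²)/6 = ((O + j)*64)/6 = (64*O + 64*j)/6 = 32*O/3 + 32*j/3)
m(T, N) = -224/3 (m(T, N) = -((32/3)*5 + (32/3)*2) = -(160/3 + 64/3) = -1*224/3 = -224/3)
-221/m(19, 15) + L(-22, -20)/(-110 - 1*52) = -221/(-224/3) + 21/(-110 - 1*52) = -221*(-3/224) + 21/(-110 - 52) = 663/224 + 21/(-162) = 663/224 + 21*(-1/162) = 663/224 - 7/54 = 17117/6048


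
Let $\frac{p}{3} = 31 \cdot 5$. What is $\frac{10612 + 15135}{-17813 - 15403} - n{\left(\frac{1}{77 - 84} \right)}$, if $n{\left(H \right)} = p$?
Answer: $- \frac{15471187}{33216} \approx -465.77$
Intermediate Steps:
$p = 465$ ($p = 3 \cdot 31 \cdot 5 = 3 \cdot 155 = 465$)
$n{\left(H \right)} = 465$
$\frac{10612 + 15135}{-17813 - 15403} - n{\left(\frac{1}{77 - 84} \right)} = \frac{10612 + 15135}{-17813 - 15403} - 465 = \frac{25747}{-33216} - 465 = 25747 \left(- \frac{1}{33216}\right) - 465 = - \frac{25747}{33216} - 465 = - \frac{15471187}{33216}$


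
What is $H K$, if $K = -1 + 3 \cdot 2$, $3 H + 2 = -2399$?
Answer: $- \frac{12005}{3} \approx -4001.7$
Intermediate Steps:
$H = - \frac{2401}{3}$ ($H = - \frac{2}{3} + \frac{1}{3} \left(-2399\right) = - \frac{2}{3} - \frac{2399}{3} = - \frac{2401}{3} \approx -800.33$)
$K = 5$ ($K = -1 + 6 = 5$)
$H K = \left(- \frac{2401}{3}\right) 5 = - \frac{12005}{3}$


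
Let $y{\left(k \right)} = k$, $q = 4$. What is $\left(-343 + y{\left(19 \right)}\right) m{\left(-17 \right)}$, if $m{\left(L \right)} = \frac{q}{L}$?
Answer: $\frac{1296}{17} \approx 76.235$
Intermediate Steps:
$m{\left(L \right)} = \frac{4}{L}$
$\left(-343 + y{\left(19 \right)}\right) m{\left(-17 \right)} = \left(-343 + 19\right) \frac{4}{-17} = - 324 \cdot 4 \left(- \frac{1}{17}\right) = \left(-324\right) \left(- \frac{4}{17}\right) = \frac{1296}{17}$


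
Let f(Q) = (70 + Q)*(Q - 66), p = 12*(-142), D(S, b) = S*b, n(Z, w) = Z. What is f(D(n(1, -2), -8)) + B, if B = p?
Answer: -6292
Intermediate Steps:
p = -1704
f(Q) = (-66 + Q)*(70 + Q) (f(Q) = (70 + Q)*(-66 + Q) = (-66 + Q)*(70 + Q))
B = -1704
f(D(n(1, -2), -8)) + B = (-4620 + (1*(-8))² + 4*(1*(-8))) - 1704 = (-4620 + (-8)² + 4*(-8)) - 1704 = (-4620 + 64 - 32) - 1704 = -4588 - 1704 = -6292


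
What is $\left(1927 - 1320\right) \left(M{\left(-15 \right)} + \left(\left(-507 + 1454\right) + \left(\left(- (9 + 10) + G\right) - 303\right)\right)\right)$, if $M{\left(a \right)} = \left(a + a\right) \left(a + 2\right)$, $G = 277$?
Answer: $784244$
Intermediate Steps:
$M{\left(a \right)} = 2 a \left(2 + a\right)$
$\left(1927 - 1320\right) \left(M{\left(-15 \right)} + \left(\left(-507 + 1454\right) + \left(\left(- (9 + 10) + G\right) - 303\right)\right)\right) = \left(1927 - 1320\right) \left(2 \left(-15\right) \left(2 - 15\right) + \left(\left(-507 + 1454\right) + \left(\left(- (9 + 10) + 277\right) - 303\right)\right)\right) = 607 \left(2 \left(-15\right) \left(-13\right) + \left(947 + \left(\left(\left(-1\right) 19 + 277\right) - 303\right)\right)\right) = 607 \left(390 + \left(947 + \left(\left(-19 + 277\right) - 303\right)\right)\right) = 607 \left(390 + \left(947 + \left(258 - 303\right)\right)\right) = 607 \left(390 + \left(947 - 45\right)\right) = 607 \left(390 + 902\right) = 607 \cdot 1292 = 784244$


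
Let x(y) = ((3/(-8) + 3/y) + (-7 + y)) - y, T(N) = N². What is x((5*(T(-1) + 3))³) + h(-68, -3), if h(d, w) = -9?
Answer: -130997/8000 ≈ -16.375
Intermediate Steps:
x(y) = -59/8 + 3/y (x(y) = ((3*(-⅛) + 3/y) + (-7 + y)) - y = ((-3/8 + 3/y) + (-7 + y)) - y = (-59/8 + y + 3/y) - y = -59/8 + 3/y)
x((5*(T(-1) + 3))³) + h(-68, -3) = (-59/8 + 3/((5*((-1)² + 3))³)) - 9 = (-59/8 + 3/((5*(1 + 3))³)) - 9 = (-59/8 + 3/((5*4)³)) - 9 = (-59/8 + 3/(20³)) - 9 = (-59/8 + 3/8000) - 9 = -58997/8000 - 9 = -130997/8000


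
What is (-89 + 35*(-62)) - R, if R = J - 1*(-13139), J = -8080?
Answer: -7318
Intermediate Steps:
R = 5059 (R = -8080 - 1*(-13139) = -8080 + 13139 = 5059)
(-89 + 35*(-62)) - R = (-89 + 35*(-62)) - 1*5059 = (-89 - 2170) - 5059 = -2259 - 5059 = -7318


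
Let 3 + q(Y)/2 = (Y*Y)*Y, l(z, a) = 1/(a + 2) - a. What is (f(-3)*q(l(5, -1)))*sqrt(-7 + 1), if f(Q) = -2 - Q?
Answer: 10*I*sqrt(6) ≈ 24.495*I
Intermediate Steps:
l(z, a) = 1/(2 + a) - a
q(Y) = -6 + 2*Y**3 (q(Y) = -6 + 2*((Y*Y)*Y) = -6 + 2*(Y**2*Y) = -6 + 2*Y**3)
(f(-3)*q(l(5, -1)))*sqrt(-7 + 1) = ((-2 - 1*(-3))*(-6 + 2*((1 - 1*(-1)**2 - 2*(-1))/(2 - 1))**3))*sqrt(-7 + 1) = ((-2 + 3)*(-6 + 2*((1 - 1*1 + 2)/1)**3))*sqrt(-6) = (1*(-6 + 2*(1*(1 - 1 + 2))**3))*(I*sqrt(6)) = (1*(-6 + 2*(1*2)**3))*(I*sqrt(6)) = (1*(-6 + 2*2**3))*(I*sqrt(6)) = (1*(-6 + 2*8))*(I*sqrt(6)) = (1*(-6 + 16))*(I*sqrt(6)) = (1*10)*(I*sqrt(6)) = 10*(I*sqrt(6)) = 10*I*sqrt(6)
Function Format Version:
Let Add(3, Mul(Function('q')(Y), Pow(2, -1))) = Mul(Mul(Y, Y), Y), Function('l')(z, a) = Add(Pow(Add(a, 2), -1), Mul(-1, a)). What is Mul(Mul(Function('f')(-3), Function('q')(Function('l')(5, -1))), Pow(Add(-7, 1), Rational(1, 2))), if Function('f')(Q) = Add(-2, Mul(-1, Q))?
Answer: Mul(10, I, Pow(6, Rational(1, 2))) ≈ Mul(24.495, I)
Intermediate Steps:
Function('l')(z, a) = Add(Pow(Add(2, a), -1), Mul(-1, a))
Function('q')(Y) = Add(-6, Mul(2, Pow(Y, 3))) (Function('q')(Y) = Add(-6, Mul(2, Mul(Mul(Y, Y), Y))) = Add(-6, Mul(2, Mul(Pow(Y, 2), Y))) = Add(-6, Mul(2, Pow(Y, 3))))
Mul(Mul(Function('f')(-3), Function('q')(Function('l')(5, -1))), Pow(Add(-7, 1), Rational(1, 2))) = Mul(Mul(Add(-2, Mul(-1, -3)), Add(-6, Mul(2, Pow(Mul(Pow(Add(2, -1), -1), Add(1, Mul(-1, Pow(-1, 2)), Mul(-2, -1))), 3)))), Pow(Add(-7, 1), Rational(1, 2))) = Mul(Mul(Add(-2, 3), Add(-6, Mul(2, Pow(Mul(Pow(1, -1), Add(1, Mul(-1, 1), 2)), 3)))), Pow(-6, Rational(1, 2))) = Mul(Mul(1, Add(-6, Mul(2, Pow(Mul(1, Add(1, -1, 2)), 3)))), Mul(I, Pow(6, Rational(1, 2)))) = Mul(Mul(1, Add(-6, Mul(2, Pow(Mul(1, 2), 3)))), Mul(I, Pow(6, Rational(1, 2)))) = Mul(Mul(1, Add(-6, Mul(2, Pow(2, 3)))), Mul(I, Pow(6, Rational(1, 2)))) = Mul(Mul(1, Add(-6, Mul(2, 8))), Mul(I, Pow(6, Rational(1, 2)))) = Mul(Mul(1, Add(-6, 16)), Mul(I, Pow(6, Rational(1, 2)))) = Mul(Mul(1, 10), Mul(I, Pow(6, Rational(1, 2)))) = Mul(10, Mul(I, Pow(6, Rational(1, 2)))) = Mul(10, I, Pow(6, Rational(1, 2)))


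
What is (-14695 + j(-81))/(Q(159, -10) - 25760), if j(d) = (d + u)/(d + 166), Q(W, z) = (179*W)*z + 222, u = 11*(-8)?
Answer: 312311/6590645 ≈ 0.047387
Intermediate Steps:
u = -88
Q(W, z) = 222 + 179*W*z (Q(W, z) = 179*W*z + 222 = 222 + 179*W*z)
j(d) = (-88 + d)/(166 + d) (j(d) = (d - 88)/(d + 166) = (-88 + d)/(166 + d))
(-14695 + j(-81))/(Q(159, -10) - 25760) = (-14695 + (-88 - 81)/(166 - 81))/((222 + 179*159*(-10)) - 25760) = (-14695 - 169/85)/((222 - 284610) - 25760) = (-14695 + (1/85)*(-169))/(-284388 - 25760) = (-14695 - 169/85)/(-310148) = -1249244/85*(-1/310148) = 312311/6590645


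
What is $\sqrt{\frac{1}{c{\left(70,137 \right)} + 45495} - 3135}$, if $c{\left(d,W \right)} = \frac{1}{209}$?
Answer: $\frac{i \sqrt{70859413454393014}}{4754228} \approx 55.991 i$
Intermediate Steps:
$c{\left(d,W \right)} = \frac{1}{209}$
$\sqrt{\frac{1}{c{\left(70,137 \right)} + 45495} - 3135} = \sqrt{\frac{1}{\frac{1}{209} + 45495} - 3135} = \sqrt{\frac{1}{\frac{9508456}{209}} - 3135} = \sqrt{\frac{209}{9508456} - 3135} = \sqrt{- \frac{29809009351}{9508456}} = \frac{i \sqrt{70859413454393014}}{4754228}$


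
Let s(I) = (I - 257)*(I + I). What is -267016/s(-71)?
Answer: -33377/5822 ≈ -5.7329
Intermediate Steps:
s(I) = 2*I*(-257 + I) (s(I) = (-257 + I)*(2*I) = 2*I*(-257 + I))
-267016/s(-71) = -267016*(-1/(142*(-257 - 71))) = -267016/(2*(-71)*(-328)) = -267016/46576 = -267016*1/46576 = -33377/5822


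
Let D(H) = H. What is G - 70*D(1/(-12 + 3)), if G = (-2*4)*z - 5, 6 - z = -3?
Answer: -623/9 ≈ -69.222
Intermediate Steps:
z = 9 (z = 6 - 1*(-3) = 6 + 3 = 9)
G = -77 (G = -2*4*9 - 5 = -8*9 - 5 = -72 - 5 = -77)
G - 70*D(1/(-12 + 3)) = -77 - 70/(-12 + 3) = -77 - 70/(-9) = -77 - 70*(-⅑) = -77 + 70/9 = -623/9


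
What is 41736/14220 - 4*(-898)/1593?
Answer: 3265658/629235 ≈ 5.1899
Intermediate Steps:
41736/14220 - 4*(-898)/1593 = 41736*(1/14220) + 3592*(1/1593) = 3478/1185 + 3592/1593 = 3265658/629235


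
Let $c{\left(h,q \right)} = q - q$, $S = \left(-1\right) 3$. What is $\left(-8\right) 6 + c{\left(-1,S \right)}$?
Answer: $-48$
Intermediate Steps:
$S = -3$
$c{\left(h,q \right)} = 0$
$\left(-8\right) 6 + c{\left(-1,S \right)} = \left(-8\right) 6 + 0 = -48 + 0 = -48$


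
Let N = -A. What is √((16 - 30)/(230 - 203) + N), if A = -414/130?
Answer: √912405/585 ≈ 1.6328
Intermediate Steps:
A = -207/65 (A = -414*1/130 = -207/65 ≈ -3.1846)
N = 207/65 (N = -1*(-207/65) = 207/65 ≈ 3.1846)
√((16 - 30)/(230 - 203) + N) = √((16 - 30)/(230 - 203) + 207/65) = √(-14/27 + 207/65) = √(4679/1755) = √912405/585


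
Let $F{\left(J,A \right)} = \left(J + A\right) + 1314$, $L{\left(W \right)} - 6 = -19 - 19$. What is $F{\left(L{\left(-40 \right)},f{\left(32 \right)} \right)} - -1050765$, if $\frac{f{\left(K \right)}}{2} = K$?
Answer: $1052111$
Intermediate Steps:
$f{\left(K \right)} = 2 K$
$L{\left(W \right)} = -32$ ($L{\left(W \right)} = 6 - 38 = -32$)
$F{\left(J,A \right)} = 1314 + A + J$ ($F{\left(J,A \right)} = \left(A + J\right) + 1314 = 1314 + A + J$)
$F{\left(L{\left(-40 \right)},f{\left(32 \right)} \right)} - -1050765 = \left(1314 + 2 \cdot 32 - 32\right) - -1050765 = \left(1314 + 64 - 32\right) + 1050765 = 1346 + 1050765 = 1052111$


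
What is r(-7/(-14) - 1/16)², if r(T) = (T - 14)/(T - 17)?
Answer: 47089/70225 ≈ 0.67054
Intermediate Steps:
r(T) = (-14 + T)/(-17 + T)
r(-7/(-14) - 1/16)² = ((-14 + (-7/(-14) - 1/16))/(-17 + (-7/(-14) - 1/16)))² = ((-14 + (-7*(-1/14) - 1*1/16))/(-17 + (-7*(-1/14) - 1*1/16)))² = ((-14 + (½ - 1/16))/(-17 + (½ - 1/16)))² = ((-14 + 7/16)/(-17 + 7/16))² = (-217/16/(-265/16))² = (-16/265*(-217/16))² = (217/265)² = 47089/70225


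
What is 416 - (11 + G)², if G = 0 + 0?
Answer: 295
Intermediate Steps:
G = 0
416 - (11 + G)² = 416 - (11 + 0)² = 416 - 1*11² = 416 - 1*121 = 416 - 121 = 295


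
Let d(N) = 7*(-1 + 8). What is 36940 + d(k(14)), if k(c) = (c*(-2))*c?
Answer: 36989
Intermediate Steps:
k(c) = -2*c**2 (k(c) = (-2*c)*c = -2*c**2)
d(N) = 49 (d(N) = 7*7 = 49)
36940 + d(k(14)) = 36940 + 49 = 36989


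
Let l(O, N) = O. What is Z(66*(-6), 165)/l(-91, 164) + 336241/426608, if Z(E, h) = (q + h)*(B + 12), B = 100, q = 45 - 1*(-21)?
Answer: -120951695/426608 ≈ -283.52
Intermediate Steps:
q = 66 (q = 45 + 21 = 66)
Z(E, h) = 7392 + 112*h (Z(E, h) = (66 + h)*(100 + 12) = (66 + h)*112 = 7392 + 112*h)
Z(66*(-6), 165)/l(-91, 164) + 336241/426608 = (7392 + 112*165)/(-91) + 336241/426608 = (7392 + 18480)*(-1/91) + 336241*(1/426608) = 25872*(-1/91) + 336241/426608 = -3696/13 + 336241/426608 = -120951695/426608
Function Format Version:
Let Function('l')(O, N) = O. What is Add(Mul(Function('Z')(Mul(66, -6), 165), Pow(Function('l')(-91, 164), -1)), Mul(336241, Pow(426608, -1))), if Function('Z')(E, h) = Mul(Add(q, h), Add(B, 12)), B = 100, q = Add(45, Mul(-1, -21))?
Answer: Rational(-120951695, 426608) ≈ -283.52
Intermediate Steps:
q = 66 (q = Add(45, 21) = 66)
Function('Z')(E, h) = Add(7392, Mul(112, h)) (Function('Z')(E, h) = Mul(Add(66, h), Add(100, 12)) = Mul(Add(66, h), 112) = Add(7392, Mul(112, h)))
Add(Mul(Function('Z')(Mul(66, -6), 165), Pow(Function('l')(-91, 164), -1)), Mul(336241, Pow(426608, -1))) = Add(Mul(Add(7392, Mul(112, 165)), Pow(-91, -1)), Mul(336241, Pow(426608, -1))) = Add(Mul(Add(7392, 18480), Rational(-1, 91)), Mul(336241, Rational(1, 426608))) = Add(Mul(25872, Rational(-1, 91)), Rational(336241, 426608)) = Add(Rational(-3696, 13), Rational(336241, 426608)) = Rational(-120951695, 426608)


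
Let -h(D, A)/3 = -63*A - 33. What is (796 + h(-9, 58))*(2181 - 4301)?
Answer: -25136840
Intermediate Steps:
h(D, A) = 99 + 189*A (h(D, A) = -3*(-63*A - 33) = -3*(-33 - 63*A) = 99 + 189*A)
(796 + h(-9, 58))*(2181 - 4301) = (796 + (99 + 189*58))*(2181 - 4301) = (796 + (99 + 10962))*(-2120) = (796 + 11061)*(-2120) = 11857*(-2120) = -25136840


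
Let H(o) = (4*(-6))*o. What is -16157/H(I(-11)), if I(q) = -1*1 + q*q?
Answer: 16157/2880 ≈ 5.6101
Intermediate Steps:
I(q) = -1 + q**2
H(o) = -24*o
-16157/H(I(-11)) = -16157*(-1/(24*(-1 + (-11)**2))) = -16157*(-1/(24*(-1 + 121))) = -16157/((-24*120)) = -16157/(-2880) = -16157*(-1/2880) = 16157/2880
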